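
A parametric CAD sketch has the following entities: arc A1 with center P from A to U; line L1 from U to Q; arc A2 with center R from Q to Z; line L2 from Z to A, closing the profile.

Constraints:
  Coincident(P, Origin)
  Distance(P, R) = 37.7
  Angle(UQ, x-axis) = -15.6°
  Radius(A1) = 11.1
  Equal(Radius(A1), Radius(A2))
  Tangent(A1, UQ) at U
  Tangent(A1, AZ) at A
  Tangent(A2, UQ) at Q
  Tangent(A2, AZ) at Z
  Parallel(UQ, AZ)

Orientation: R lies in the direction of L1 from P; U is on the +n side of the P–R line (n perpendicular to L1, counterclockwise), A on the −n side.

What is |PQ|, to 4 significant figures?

39.30

The slot axis is L1's direction at -15.6°, so u = (cos -15.6°, sin -15.6°) = (0.9632, -0.2689) and n = (−sin -15.6°, cos -15.6°) = (0.2689, 0.9632). P is at the origin and R lies 37.7 along u from P, so R = 37.7·u = (36.31, -10.14). Tangency of A1 to both parallel lines with radius 11.1 puts U and A at P ± 11.1·n: U = (2.985, 10.69), A = (-2.985, -10.69). Equal radii place Q and Z the same way about R: Q = R + 11.1·n = (39.30, 0.5528), Z = R − 11.1·n = (33.33, -20.83). Then |PQ| = |Q − P| = 39.30.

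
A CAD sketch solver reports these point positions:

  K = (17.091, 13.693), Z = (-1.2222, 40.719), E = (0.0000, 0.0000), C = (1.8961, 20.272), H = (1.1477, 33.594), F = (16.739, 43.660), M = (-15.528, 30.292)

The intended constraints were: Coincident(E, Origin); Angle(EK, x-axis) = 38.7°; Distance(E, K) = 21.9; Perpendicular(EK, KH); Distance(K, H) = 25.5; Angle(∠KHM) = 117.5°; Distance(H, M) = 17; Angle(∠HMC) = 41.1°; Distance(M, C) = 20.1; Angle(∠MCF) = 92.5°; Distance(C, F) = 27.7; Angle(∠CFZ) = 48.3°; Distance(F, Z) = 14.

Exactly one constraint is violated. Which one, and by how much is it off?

Distance(F, Z) = 14 — off by 4.20.

E = (0.00, 0.00) ✓; EK at 38.70° ✓; |EK| = 21.90 ✓; ∠(EK, KH) = 90.00° ✓; |KH| = 25.50 ✓; ∠KHM = 117.5° ✓; |HM| = 17.00 ✓; ∠HMC = 41.10° ✓; |MC| = 20.10 ✓; ∠MCF = 92.50° ✓; |CF| = 27.70 ✓; ∠CFZ = 48.30° ✓; |FZ| = 18.20 ✗.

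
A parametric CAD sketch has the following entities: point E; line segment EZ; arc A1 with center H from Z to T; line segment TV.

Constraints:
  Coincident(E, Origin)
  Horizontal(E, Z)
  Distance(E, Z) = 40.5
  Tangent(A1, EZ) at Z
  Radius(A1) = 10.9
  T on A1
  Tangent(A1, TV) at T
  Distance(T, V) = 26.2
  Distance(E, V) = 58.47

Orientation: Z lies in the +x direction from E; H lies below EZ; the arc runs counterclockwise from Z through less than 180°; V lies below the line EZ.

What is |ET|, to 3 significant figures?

34.9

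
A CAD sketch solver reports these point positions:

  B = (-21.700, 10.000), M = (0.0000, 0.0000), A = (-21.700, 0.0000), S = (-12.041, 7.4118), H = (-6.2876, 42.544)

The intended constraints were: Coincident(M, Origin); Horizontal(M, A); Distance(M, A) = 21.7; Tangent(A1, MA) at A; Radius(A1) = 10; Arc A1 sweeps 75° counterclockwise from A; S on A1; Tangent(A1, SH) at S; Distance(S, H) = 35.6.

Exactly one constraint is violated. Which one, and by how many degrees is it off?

Tangent(A1, SH) at S — off by 5.70°.

M = (0.00, 0.00) ✓; M.y = 0.00, A.y = 0.00 ✓; |MA| = 21.70 ✓; ∠(BA, AM) = 90.00° ✓; |BA| = 10.00 ✓; bearing(B→S) − bearing(B→A) = 75.00° ✓; |BS| = 10.00 ✓; ∠(BS, SH) = 84.30° ✗; |SH| = 35.60 ✓.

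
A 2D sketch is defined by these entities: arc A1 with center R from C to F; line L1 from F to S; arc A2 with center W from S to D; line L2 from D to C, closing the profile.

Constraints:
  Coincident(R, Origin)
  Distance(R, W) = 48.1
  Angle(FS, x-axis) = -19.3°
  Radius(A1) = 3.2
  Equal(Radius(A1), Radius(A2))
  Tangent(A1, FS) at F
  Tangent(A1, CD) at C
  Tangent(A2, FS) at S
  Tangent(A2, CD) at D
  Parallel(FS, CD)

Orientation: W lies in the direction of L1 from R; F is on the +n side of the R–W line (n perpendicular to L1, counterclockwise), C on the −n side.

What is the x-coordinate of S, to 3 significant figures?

46.5

Tangency of A1 to both parallel lines with radius 3.2 puts F and C at R ± 3.2·n: F = (1.06, 3.02), C = (-1.06, -3.02). Equal radii place S and D the same way about W: S = W + 3.2·n = (46.5, -12.9), D = W − 3.2·n = (44.3, -18.9). So S.x = 46.5.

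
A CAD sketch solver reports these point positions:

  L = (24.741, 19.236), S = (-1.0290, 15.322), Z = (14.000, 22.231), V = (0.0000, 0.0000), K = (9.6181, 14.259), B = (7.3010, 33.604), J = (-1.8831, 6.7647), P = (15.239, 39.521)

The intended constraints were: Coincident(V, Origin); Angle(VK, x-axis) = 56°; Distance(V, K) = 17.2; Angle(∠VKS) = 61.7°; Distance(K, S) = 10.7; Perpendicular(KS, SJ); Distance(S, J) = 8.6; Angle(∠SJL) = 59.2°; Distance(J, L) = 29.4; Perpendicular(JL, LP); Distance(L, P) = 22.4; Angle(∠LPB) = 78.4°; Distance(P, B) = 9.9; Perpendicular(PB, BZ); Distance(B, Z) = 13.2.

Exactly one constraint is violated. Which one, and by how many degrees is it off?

Perpendicular(PB, BZ) — off by 6.20°.

V = (0.00, 0.00) ✓; VK at 56.00° ✓; |VK| = 17.20 ✓; ∠VKS = 61.70° ✓; |KS| = 10.70 ✓; ∠(KS, SJ) = 90.00° ✓; |SJ| = 8.600 ✓; ∠SJL = 59.20° ✓; |JL| = 29.40 ✓; ∠(JL, LP) = 90.00° ✓; |LP| = 22.40 ✓; ∠LPB = 78.40° ✓; |PB| = 9.901 ✓; ∠(PB, BZ) = 83.80° ✗; |BZ| = 13.20 ✓.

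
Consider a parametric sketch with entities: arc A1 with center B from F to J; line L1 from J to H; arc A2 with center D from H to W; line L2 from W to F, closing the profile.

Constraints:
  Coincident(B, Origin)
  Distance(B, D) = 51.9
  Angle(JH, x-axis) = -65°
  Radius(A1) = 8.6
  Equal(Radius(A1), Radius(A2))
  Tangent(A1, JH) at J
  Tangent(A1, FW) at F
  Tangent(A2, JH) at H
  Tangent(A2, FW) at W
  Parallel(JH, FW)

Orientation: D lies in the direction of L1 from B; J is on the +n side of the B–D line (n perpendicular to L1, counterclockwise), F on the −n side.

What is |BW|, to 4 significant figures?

52.61

The slot axis is L1's direction at -65.0°, so u = (cos -65.0°, sin -65.0°) = (0.4226, -0.9063) and n = (−sin -65.0°, cos -65.0°) = (0.9063, 0.4226). B is at the origin and D lies 51.9 along u from B, so D = 51.9·u = (21.93, -47.04). Tangency of A1 to both parallel lines with radius 8.6 puts J and F at B ± 8.6·n: J = (7.794, 3.635), F = (-7.794, -3.635). Equal radii place H and W the same way about D: H = D + 8.6·n = (29.73, -43.40), W = D − 8.6·n = (14.14, -50.67). Then |BW| = |W − B| = 52.61.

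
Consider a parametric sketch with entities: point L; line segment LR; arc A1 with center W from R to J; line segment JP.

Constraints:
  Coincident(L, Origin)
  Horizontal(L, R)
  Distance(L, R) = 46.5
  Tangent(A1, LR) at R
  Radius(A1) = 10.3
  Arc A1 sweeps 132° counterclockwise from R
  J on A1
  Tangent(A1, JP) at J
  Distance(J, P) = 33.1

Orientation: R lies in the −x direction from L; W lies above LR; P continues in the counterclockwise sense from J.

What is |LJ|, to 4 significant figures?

42.48

L is at the origin; L and R share the same y with |LR| = 46.5 and R on the −x side, so R = (-46.50, 0.000). Since A1 is tangent to LR there, WR ⟂ LR, so W = R + (0, 10.3) = (-46.50, 10.30). On A1, R sits at bearing -90° from W; a 132° counterclockwise sweep puts J at bearing 42°, so J = W + 10.3·(cos 42°, sin 42°) = (-38.85, 17.19). Then |LJ| = |J − L| = 42.48.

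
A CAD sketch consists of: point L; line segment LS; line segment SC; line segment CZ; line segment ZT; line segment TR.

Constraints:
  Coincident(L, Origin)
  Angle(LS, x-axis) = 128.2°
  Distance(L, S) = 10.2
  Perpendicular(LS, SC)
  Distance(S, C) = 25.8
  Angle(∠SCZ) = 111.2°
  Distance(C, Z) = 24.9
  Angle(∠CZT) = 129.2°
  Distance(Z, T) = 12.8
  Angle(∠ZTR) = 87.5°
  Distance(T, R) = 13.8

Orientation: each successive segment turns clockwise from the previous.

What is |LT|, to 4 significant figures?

37.34

L is at the origin; LS runs at 128.2° with length 10.2, so S = (-6.308, 8.016). LS is perpendicular to SC, so SC runs at 38.20°; with |SC| = 25.8, C = (13.97, 23.97). ∠SCZ = 111.2° gives CZ at -30.60° from the x-axis; with |CZ| = 24.9, Z = (35.40, 11.30). ∠CZT = 129.2° gives ZT at -81.40° from the x-axis; with |ZT| = 12.8, T = (37.31, -1.361). Then |LT| = |T − L| = 37.34.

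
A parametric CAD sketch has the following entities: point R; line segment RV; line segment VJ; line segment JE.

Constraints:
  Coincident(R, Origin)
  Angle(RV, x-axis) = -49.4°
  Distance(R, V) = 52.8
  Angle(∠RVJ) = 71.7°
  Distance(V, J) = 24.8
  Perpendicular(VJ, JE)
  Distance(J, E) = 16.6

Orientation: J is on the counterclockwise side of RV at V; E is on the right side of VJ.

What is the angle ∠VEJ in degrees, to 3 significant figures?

56.2°

∠RVJ = 71.7°, so VJ runs at -49.4° + (180° − 71.7°) = 58.9° from the x-axis; with |VJ| = 24.8, J = V + 24.8·(cos 58.9°, sin 58.9°) = (47.2, -18.9). The perpendicularity gives JE at right angles to VJ; with |JE| = 16.6 on the right of VJ, E = J + 16.6·(0.856, -0.517) = (61.4, -27.4). Then cos ∠VEJ = EV·EJ / (|EV||EJ|), giving 56.2°.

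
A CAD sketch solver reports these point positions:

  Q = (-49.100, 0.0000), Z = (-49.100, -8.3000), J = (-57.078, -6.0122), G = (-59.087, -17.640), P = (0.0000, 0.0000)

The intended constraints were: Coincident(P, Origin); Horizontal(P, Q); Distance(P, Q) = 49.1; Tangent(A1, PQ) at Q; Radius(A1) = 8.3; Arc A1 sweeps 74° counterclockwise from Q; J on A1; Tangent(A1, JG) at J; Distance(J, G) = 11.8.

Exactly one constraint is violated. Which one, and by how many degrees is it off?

Tangent(A1, JG) at J — off by 6.20°.

P = (0.00, 0.00) ✓; P.y = 0.00, Q.y = 0.00 ✓; |PQ| = 49.10 ✓; ∠(ZQ, QP) = 90.00° ✓; |ZQ| = 8.300 ✓; bearing(Z→J) − bearing(Z→Q) = 74.00° ✓; |ZJ| = 8.300 ✓; ∠(ZJ, JG) = 83.80° ✗; |JG| = 11.80 ✓.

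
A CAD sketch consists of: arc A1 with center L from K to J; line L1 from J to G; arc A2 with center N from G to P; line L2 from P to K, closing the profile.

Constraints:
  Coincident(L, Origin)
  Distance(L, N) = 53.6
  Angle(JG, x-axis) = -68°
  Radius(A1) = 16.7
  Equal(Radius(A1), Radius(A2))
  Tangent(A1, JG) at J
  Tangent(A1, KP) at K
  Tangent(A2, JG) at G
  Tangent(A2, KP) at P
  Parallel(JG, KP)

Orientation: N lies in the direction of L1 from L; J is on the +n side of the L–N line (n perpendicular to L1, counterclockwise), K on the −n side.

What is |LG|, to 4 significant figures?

56.14

Tangency of A1 to both parallel lines with radius 16.7 puts J and K at L ± 16.7·n: J = (15.48, 6.256), K = (-15.48, -6.256). Equal radii place G and P the same way about N: G = N + 16.7·n = (35.56, -43.44), P = N − 16.7·n = (4.595, -55.95). Then |LG| = |G − L| = 56.14.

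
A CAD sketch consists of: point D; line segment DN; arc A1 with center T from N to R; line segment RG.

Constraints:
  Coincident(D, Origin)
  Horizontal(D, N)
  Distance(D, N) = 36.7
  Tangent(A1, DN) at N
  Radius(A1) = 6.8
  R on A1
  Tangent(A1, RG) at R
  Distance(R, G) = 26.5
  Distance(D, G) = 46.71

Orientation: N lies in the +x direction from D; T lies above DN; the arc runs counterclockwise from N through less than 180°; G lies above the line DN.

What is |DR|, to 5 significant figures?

43.971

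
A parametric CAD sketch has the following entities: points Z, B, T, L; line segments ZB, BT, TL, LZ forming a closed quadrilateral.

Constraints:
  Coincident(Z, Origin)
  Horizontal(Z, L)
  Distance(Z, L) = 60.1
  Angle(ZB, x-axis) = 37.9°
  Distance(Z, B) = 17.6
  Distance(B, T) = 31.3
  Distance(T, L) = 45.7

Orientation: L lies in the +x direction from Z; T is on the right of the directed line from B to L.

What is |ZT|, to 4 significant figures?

27.66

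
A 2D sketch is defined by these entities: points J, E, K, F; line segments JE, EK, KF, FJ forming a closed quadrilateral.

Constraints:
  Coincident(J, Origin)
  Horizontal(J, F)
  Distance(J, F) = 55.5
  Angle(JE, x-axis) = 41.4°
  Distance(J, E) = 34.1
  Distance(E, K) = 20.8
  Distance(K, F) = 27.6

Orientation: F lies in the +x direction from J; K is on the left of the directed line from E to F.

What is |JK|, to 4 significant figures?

52.90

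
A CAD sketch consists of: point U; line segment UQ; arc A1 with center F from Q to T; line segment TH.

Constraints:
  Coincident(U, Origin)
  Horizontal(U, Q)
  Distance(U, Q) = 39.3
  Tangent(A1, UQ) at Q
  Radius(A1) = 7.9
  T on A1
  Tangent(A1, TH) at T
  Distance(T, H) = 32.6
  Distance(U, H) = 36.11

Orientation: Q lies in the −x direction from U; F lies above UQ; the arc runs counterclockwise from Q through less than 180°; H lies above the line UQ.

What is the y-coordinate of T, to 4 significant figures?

3.971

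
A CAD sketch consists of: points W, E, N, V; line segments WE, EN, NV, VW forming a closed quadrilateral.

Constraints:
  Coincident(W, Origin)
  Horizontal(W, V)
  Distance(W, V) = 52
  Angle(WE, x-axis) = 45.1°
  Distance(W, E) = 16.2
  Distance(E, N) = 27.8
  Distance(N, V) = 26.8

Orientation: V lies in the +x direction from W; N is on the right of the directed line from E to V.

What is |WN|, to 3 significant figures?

29.8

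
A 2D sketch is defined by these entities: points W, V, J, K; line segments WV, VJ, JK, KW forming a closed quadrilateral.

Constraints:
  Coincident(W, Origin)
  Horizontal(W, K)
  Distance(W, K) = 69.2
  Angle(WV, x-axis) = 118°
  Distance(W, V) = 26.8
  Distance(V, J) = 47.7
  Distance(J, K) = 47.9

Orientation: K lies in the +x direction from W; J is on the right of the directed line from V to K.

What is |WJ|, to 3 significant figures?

23.9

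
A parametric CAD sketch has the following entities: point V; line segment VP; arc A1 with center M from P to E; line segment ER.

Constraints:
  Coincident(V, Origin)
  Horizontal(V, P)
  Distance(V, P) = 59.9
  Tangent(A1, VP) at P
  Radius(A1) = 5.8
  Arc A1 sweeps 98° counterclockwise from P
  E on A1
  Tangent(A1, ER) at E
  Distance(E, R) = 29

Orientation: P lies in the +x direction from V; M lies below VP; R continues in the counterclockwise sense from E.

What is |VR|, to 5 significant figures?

68.075

V is at the origin; V and P share the same y with |VP| = 59.9 and P on the +x side, so P = (59.900, 0.0000). The tangent condition forces MP to be normal to VP, so M = P + (0, -5.8) = (59.900, -5.8000). On A1, P sits at bearing 90° from M; a 98° counterclockwise sweep puts E at bearing 188°, so E = M + 5.8·(cos 188°, sin 188°) = (54.156, -6.6072). The tangent condition forces ME to be normal to ER, so ER runs along (−sin 188°, cos 188°); with |ER| = 29.0, R = (58.192, -35.325). Then |VR| = |R − V| = 68.075.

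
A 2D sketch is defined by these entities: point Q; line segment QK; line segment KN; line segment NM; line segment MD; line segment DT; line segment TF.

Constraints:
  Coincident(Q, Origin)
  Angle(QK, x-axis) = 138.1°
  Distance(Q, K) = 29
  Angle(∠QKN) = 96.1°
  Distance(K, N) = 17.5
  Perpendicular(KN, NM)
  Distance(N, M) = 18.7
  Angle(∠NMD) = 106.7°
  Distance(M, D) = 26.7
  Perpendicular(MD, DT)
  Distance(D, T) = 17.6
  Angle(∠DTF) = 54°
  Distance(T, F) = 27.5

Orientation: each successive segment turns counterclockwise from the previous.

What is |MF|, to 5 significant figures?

4.6779

Q is at the origin; QK runs at 138.1° with length 29.0, so K = (-21.585, 19.367). ∠QKN = 96.1° gives KN at -138.00° from the x-axis; with |KN| = 17.5, N = (-34.590, 7.6574). KN ⟂ NM, so NM runs at -48.000°; with |NM| = 18.7, M = (-22.077, -6.2394). ∠NMD = 106.7° gives MD at 25.300° from the x-axis; with |MD| = 26.7, D = (2.0617, 5.1710). MD ⟂ DT, so DT runs at 115.30°; with |DT| = 17.6, T = (-5.4598, 21.083). ∠DTF = 54.0° gives TF at -118.70° from the x-axis; with |TF| = 27.5, F = (-18.666, -3.0387). Then |MF| = |F − M| = 4.6779.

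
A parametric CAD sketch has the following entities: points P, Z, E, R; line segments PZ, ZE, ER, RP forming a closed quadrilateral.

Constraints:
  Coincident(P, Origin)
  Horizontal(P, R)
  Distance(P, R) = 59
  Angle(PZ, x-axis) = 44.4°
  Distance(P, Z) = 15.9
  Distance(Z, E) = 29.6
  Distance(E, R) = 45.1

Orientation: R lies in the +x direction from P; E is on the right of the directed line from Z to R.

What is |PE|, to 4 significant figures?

25.02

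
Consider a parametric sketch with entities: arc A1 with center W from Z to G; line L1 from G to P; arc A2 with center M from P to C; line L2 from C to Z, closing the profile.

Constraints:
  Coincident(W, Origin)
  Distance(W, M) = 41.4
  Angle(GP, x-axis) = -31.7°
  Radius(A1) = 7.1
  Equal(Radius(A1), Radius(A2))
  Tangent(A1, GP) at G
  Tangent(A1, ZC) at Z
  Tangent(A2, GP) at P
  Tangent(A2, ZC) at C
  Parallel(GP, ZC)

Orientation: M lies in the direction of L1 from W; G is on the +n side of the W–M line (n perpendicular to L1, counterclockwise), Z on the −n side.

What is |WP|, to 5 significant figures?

42.004

The slot axis is L1's direction at -31.7°, so u = (cos -31.7°, sin -31.7°) = (0.85081, -0.52547) and n = (−sin -31.7°, cos -31.7°) = (0.52547, 0.85081). W is at the origin and M lies 41.4 along u from W, so M = 41.4·u = (35.224, -21.755). Tangency of A1 to both parallel lines with radius 7.1 puts G and Z at W ± 7.1·n: G = (3.7308, 6.0408), Z = (-3.7308, -6.0408). Equal radii place P and C the same way about M: P = M + 7.1·n = (38.954, -15.714), C = M − 7.1·n = (31.493, -27.795). Then |WP| = |P − W| = 42.004.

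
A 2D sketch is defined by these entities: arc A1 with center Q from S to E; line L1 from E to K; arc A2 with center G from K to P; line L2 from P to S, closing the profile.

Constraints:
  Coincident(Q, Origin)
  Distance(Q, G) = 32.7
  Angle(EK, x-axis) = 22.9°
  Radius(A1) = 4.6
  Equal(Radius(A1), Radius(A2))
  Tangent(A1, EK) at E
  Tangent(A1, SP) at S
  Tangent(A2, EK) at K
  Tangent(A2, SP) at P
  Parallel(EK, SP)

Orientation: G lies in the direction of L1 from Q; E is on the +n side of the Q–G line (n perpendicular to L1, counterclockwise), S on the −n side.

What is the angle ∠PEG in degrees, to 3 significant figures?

7.71°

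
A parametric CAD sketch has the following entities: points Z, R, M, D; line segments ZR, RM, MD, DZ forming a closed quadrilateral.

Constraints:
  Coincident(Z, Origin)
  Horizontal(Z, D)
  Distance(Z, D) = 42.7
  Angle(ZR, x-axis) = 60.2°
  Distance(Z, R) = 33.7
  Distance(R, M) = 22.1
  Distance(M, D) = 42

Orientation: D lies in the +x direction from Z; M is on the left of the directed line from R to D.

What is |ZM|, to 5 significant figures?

54.322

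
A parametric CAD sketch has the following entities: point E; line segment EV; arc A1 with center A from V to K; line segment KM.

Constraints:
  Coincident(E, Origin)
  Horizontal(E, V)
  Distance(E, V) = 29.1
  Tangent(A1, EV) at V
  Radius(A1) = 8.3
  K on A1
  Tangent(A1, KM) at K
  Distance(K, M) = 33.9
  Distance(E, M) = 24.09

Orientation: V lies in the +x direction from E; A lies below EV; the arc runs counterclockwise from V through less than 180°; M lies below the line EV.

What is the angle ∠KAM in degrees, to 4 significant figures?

76.24°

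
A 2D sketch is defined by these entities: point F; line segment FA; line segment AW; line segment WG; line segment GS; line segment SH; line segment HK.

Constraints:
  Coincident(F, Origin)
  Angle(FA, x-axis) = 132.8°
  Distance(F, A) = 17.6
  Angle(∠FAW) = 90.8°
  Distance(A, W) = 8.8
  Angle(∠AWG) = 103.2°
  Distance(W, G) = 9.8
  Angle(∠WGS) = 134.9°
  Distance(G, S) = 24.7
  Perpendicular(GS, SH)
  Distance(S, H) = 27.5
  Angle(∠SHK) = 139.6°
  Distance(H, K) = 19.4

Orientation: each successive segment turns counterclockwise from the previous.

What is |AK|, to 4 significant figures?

31.36

F is at the origin; FA runs at 132.8° with length 17.6, so A = (-11.96, 12.91). ∠FAW = 90.8° gives AW at -138.0° from the x-axis; with |AW| = 8.8, W = (-18.50, 7.025). ∠AWG = 103.2° gives WG at -61.20° from the x-axis; with |WG| = 9.8, G = (-13.78, -1.563). ∠WGS = 134.9° gives GS at -16.10° from the x-axis; with |GS| = 24.7, S = (9.955, -8.412). GS ⟂ SH, so SH runs at 73.90°; with |SH| = 27.5, H = (17.58, 18.01). ∠SHK = 139.6° gives HK at 114.3° from the x-axis; with |HK| = 19.4, K = (9.597, 35.69). Then |AK| = |K − A| = 31.36.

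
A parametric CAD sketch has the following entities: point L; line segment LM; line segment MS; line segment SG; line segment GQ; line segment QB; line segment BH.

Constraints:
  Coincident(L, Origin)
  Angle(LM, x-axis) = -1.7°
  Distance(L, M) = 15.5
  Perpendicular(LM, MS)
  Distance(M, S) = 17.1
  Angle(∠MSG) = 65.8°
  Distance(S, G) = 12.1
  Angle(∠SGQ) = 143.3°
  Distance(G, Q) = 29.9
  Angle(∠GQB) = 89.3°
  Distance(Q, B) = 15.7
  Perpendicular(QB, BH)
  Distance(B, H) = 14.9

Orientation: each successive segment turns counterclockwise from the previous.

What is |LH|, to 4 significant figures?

13.66

L is at the origin; LM runs at -1.7° with length 15.5, so M = (15.49, -0.4598). LM ⟂ MS, so MS runs at 88.30°; with |MS| = 17.1, S = (16.00, 16.63). ∠MSG = 65.8° gives SG at -157.5° from the x-axis; with |SG| = 12.1, G = (4.822, 12.00). ∠SGQ = 143.3° gives GQ at -120.8° from the x-axis; with |GQ| = 29.9, Q = (-10.49, -13.68). ∠GQB = 89.3° gives QB at -30.10° from the x-axis; with |QB| = 15.7, B = (3.094, -21.55). The perpendicularity gives BH at right angles to QB, so BH runs at 59.90°; with |BH| = 14.9, H = (10.57, -8.664). Then |LH| = |H − L| = 13.66.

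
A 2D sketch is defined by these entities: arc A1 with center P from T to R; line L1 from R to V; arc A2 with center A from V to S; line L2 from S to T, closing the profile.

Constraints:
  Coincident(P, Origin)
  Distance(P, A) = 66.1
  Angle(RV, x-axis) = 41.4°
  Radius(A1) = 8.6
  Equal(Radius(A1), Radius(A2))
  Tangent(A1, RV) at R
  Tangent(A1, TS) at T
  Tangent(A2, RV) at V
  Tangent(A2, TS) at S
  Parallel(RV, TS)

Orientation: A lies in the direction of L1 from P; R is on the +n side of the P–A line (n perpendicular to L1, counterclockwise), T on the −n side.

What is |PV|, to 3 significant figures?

66.7

The slot axis is L1's direction at 41.4°, so u = (cos 41.4°, sin 41.4°) = (0.750, 0.661) and n = (−sin 41.4°, cos 41.4°) = (-0.661, 0.750). P is at the origin and A lies 66.1 along u from P, so A = 66.1·u = (49.6, 43.7). Tangency of A1 to both parallel lines with radius 8.6 puts R and T at P ± 8.6·n: R = (-5.69, 6.45), T = (5.69, -6.45). Equal radii place V and S the same way about A: V = A + 8.6·n = (43.9, 50.2), S = A − 8.6·n = (55.3, 37.3). Then |PV| = |V − P| = 66.7.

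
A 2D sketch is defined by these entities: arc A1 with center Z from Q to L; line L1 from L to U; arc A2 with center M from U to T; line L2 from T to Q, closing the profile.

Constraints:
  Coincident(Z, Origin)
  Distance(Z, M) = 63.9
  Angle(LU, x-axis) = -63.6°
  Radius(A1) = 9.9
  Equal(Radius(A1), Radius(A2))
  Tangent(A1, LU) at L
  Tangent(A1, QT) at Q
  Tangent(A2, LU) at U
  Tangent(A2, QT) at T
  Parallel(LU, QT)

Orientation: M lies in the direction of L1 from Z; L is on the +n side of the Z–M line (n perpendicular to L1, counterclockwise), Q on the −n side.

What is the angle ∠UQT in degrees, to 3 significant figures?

17.2°

The slot axis is L1's direction at -63.6°, so u = (cos -63.6°, sin -63.6°) = (0.445, -0.896) and n = (−sin -63.6°, cos -63.6°) = (0.896, 0.445). Z is at the origin and M lies 63.9 along u from Z, so M = 63.9·u = (28.4, -57.2). Tangency of A1 to both parallel lines with radius 9.9 puts L and Q at Z ± 9.9·n: L = (8.87, 4.40), Q = (-8.87, -4.40). Equal radii place U and T the same way about M: U = M + 9.9·n = (37.3, -52.8), T = M − 9.9·n = (19.5, -61.6). Then cos ∠UQT = QU·QT / (|QU||QT|), giving 17.2°.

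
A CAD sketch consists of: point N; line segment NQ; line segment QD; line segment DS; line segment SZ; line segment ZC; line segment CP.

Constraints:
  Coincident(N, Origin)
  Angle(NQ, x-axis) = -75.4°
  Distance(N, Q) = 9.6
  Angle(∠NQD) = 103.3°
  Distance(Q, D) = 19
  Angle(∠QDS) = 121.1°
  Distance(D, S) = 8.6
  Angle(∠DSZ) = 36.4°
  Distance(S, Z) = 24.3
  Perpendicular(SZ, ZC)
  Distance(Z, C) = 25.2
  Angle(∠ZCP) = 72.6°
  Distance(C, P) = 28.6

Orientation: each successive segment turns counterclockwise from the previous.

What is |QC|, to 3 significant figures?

27.4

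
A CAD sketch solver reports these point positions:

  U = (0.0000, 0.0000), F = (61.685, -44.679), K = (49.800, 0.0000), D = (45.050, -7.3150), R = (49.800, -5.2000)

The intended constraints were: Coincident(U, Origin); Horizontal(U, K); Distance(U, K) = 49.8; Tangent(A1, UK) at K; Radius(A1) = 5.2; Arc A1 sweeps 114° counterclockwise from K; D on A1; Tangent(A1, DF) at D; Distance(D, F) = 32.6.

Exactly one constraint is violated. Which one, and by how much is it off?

Distance(D, F) = 32.6 — off by 8.30.

U = (0.00, 0.00) ✓; U.y = 0.00, K.y = 0.00 ✓; |UK| = 49.80 ✓; ∠(RK, KU) = 90.00° ✓; |RK| = 5.200 ✓; bearing(R→D) − bearing(R→K) = 114.0° ✓; |RD| = 5.200 ✓; ∠(RD, DF) = 90.00° ✓; |DF| = 40.90 ✗.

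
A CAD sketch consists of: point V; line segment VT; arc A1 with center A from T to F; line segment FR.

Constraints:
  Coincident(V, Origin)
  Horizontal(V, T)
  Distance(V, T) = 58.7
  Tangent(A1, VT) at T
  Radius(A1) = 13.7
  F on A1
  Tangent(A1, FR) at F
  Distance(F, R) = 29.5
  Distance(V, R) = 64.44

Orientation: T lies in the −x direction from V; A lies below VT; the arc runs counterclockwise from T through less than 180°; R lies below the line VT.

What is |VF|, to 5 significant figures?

72.175

Checks: |AT| = 13.70 ✓; |AF| = 13.70 ✓; ∠(AF, FR) = 90.00° ✓; |FR| = 29.50 ✓; |VR| = 64.44 ✓.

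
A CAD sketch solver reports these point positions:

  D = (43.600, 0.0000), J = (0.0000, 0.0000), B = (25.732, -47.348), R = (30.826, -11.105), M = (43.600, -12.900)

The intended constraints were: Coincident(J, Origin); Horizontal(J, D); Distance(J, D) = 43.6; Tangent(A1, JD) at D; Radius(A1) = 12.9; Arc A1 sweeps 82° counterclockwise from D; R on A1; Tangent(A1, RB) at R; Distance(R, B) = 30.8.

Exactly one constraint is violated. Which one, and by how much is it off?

Distance(R, B) = 30.8 — off by 5.80.

J = (0.00, 0.00) ✓; J.y = 0.00, D.y = 0.00 ✓; |JD| = 43.60 ✓; ∠(MD, DJ) = 90.00° ✓; |MD| = 12.90 ✓; bearing(M→R) − bearing(M→D) = 82.00° ✓; |MR| = 12.90 ✓; ∠(MR, RB) = 90.00° ✓; |RB| = 36.60 ✗.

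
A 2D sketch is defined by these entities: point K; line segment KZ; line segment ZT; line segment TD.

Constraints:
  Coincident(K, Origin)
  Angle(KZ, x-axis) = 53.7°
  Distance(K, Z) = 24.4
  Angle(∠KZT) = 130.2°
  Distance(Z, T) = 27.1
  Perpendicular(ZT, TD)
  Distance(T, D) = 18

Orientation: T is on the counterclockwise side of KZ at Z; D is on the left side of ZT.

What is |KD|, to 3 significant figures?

42.9

K is at the origin; KZ runs at 53.7° with length 24.4, so Z = 24.4·(cos 53.7°, sin 53.7°) = (14.4, 19.7). ∠KZT = 130.2°, so ZT runs at 53.7° + (180° − 130.2°) = 104° from the x-axis; with |ZT| = 27.1, T = Z + 27.1·(cos 104°, sin 104°) = (8.12, 46.0). ZT is perpendicular to TD; with |TD| = 18.0 on the left of ZT, D = T + 18.0·(-0.972, -0.233) = (-9.38, 41.8). Then |KD| = |D − K| = 42.9.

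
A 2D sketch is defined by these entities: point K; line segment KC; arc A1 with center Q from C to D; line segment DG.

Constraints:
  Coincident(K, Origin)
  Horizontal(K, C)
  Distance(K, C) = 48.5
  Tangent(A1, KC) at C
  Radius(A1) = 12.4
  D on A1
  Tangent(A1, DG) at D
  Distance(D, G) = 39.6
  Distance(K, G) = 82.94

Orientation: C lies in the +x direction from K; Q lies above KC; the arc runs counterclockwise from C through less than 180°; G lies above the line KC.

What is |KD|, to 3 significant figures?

61.7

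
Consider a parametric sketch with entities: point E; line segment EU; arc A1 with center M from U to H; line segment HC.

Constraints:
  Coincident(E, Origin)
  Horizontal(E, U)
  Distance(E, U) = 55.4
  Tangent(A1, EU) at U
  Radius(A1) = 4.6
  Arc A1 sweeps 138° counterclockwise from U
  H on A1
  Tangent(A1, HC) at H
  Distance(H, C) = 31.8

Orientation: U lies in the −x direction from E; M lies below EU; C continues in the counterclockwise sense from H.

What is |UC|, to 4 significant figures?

35.79

On A1, U sits at bearing 90° from M; a 138° counterclockwise sweep puts H at bearing 228°, so H = M + 4.6·(cos 228°, sin 228°) = (-58.48, -8.018). A1 meets HC tangentially, so MH is at right angles to HC, so HC runs along (−sin 228°, cos 228°); with |HC| = 31.8, C = (-34.85, -29.30). Then |UC| = |C − U| = 35.79.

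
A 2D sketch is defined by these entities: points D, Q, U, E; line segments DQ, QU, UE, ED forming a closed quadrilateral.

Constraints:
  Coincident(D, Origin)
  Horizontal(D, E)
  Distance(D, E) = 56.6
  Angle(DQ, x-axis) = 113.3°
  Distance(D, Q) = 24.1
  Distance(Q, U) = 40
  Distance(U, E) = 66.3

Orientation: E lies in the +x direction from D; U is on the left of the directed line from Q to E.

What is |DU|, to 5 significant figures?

55.130

Checks: |QU| = 40.00 ✓; |UE| = 66.30 ✓.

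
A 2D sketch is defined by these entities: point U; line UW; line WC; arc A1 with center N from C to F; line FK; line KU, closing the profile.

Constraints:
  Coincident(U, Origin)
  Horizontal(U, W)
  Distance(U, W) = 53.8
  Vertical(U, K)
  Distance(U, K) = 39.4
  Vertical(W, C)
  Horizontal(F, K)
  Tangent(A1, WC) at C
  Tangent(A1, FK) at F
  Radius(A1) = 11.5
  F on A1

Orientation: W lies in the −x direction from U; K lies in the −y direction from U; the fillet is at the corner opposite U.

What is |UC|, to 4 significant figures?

60.60

U is at the origin; UW is horizontal with |UW| = 53.8 and W on the −x side, so W = (-53.80, 0.000). U and K share the same x with |UK| = 39.4 and K on the −y side, so K = (0.000, -39.40). The virtual corner opposite U is at (-53.80, -39.40). Since A1 is tangent to WC there, NC ⟂ WC and A1 meets FK tangentially, so NF is at right angles to FK, with radius 11.5, so the center N sits 11.5 in from both sides at N = (-42.30, -27.90). That places the tangent points at C = (-53.80, -27.90) on WC and F = (-42.30, -39.40) on FK. Then |UC| = |C − U| = 60.60.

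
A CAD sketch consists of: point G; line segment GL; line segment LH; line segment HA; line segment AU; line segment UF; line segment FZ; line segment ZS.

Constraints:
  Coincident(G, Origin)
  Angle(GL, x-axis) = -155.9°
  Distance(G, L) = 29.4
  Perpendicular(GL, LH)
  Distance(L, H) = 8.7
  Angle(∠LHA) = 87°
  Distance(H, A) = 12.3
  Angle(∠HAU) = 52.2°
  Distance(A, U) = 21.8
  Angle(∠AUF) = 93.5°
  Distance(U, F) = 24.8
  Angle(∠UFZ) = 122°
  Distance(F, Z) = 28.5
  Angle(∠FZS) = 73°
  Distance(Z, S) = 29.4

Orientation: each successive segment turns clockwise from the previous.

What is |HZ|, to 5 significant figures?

32.446

G is at the origin; GL runs at -155.9° with length 29.4, so L = (-26.837, -12.005). The perpendicularity gives LH at right angles to GL, so LH runs at 114.10°; with |LH| = 8.7, H = (-30.390, -4.0633). ∠LHA = 87.0° gives HA at 21.100° from the x-axis; with |HA| = 12.3, A = (-18.914, 0.36470). ∠HAU = 52.2° gives AU at -106.70° from the x-axis; with |AU| = 21.8, U = (-25.179, -20.516). ∠AUF = 93.5° gives UF at 166.80° from the x-axis; with |UF| = 24.8, F = (-49.324, -14.853). ∠UFZ = 122.0° gives FZ at 108.80° from the x-axis; with |FZ| = 28.5, Z = (-58.508, 12.127). Then |HZ| = |Z − H| = 32.446.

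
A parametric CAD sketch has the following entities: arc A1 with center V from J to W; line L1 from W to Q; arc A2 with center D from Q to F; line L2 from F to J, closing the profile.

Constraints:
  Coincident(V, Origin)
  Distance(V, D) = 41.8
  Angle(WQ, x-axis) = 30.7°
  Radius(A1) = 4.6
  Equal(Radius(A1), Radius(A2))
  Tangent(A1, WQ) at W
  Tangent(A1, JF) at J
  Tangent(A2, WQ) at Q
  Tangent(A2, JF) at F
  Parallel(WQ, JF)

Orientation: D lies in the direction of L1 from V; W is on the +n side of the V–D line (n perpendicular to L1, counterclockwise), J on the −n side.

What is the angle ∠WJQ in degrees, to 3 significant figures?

77.6°

Tangency of A1 to both parallel lines with radius 4.6 puts W and J at V ± 4.6·n: W = (-2.35, 3.96), J = (2.35, -3.96). Equal radii place Q and F the same way about D: Q = D + 4.6·n = (33.6, 25.3), F = D − 4.6·n = (38.3, 17.4). Then cos ∠WJQ = JW·JQ / (|JW||JQ|), giving 77.6°.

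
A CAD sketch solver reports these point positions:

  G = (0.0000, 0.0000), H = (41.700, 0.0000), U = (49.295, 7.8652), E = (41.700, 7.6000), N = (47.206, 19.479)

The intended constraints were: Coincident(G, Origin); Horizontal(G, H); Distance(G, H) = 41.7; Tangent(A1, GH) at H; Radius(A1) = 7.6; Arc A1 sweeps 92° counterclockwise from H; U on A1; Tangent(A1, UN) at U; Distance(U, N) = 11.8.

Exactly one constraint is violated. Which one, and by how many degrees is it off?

Tangent(A1, UN) at U — off by 8.20°.

G = (0.00, 0.00) ✓; G.y = 0.00, H.y = 0.00 ✓; |GH| = 41.70 ✓; ∠(EH, HG) = 90.00° ✓; |EH| = 7.600 ✓; bearing(E→U) − bearing(E→H) = 92.00° ✓; |EU| = 7.600 ✓; ∠(EU, UN) = 81.80° ✗; |UN| = 11.80 ✓.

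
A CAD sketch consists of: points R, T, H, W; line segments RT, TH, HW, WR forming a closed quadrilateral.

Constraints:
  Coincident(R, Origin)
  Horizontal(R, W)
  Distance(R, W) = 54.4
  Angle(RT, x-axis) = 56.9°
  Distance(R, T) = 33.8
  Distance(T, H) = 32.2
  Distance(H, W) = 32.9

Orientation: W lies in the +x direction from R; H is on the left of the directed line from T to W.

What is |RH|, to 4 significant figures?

60.02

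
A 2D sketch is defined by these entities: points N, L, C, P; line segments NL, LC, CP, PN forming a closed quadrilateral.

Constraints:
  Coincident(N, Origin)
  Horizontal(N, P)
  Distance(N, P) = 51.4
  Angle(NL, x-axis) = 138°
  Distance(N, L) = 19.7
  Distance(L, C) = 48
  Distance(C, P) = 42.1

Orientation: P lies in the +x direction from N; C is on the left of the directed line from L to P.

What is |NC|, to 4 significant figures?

44.92

N is at the origin; N and P share the same y with |NP| = 51.4 and P in +x, so P = (51.4, 0). NL runs at 138.0° with |NL| = 19.7, so L = (-14.64, 13.18). C is determined by |LC| = 48.0 and |CP| = 42.1 together: it lies at the intersection of circle(L, 48.0) and circle(P, 42.1). With |LP| = 67.34, the foot of the radical line on LP is 37.62 from L and the perpendicular offset is √(48.0² − 37.62²) = 29.81. Taking the left-of-LP solution: C = (28.09, 35.06).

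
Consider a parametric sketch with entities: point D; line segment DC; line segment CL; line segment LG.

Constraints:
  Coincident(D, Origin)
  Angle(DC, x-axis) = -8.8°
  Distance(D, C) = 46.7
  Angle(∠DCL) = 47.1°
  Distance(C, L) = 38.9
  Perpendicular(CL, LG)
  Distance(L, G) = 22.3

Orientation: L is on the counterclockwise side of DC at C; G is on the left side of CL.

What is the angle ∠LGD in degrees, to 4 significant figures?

149.2°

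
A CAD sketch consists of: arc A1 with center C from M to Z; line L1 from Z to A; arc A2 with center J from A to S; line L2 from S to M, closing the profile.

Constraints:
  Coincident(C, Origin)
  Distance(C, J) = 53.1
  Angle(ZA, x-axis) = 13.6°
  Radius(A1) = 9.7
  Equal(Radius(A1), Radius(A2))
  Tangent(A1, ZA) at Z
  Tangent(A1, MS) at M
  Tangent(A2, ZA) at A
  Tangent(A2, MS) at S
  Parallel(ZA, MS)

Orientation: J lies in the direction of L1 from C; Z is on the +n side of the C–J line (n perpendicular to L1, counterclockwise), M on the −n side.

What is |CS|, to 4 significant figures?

53.98

Tangency of A1 to both parallel lines with radius 9.7 puts Z and M at C ± 9.7·n: Z = (-2.281, 9.428), M = (2.281, -9.428). Equal radii place A and S the same way about J: A = J + 9.7·n = (49.33, 21.91), S = J − 9.7·n = (53.89, 3.058). Then |CS| = |S − C| = 53.98.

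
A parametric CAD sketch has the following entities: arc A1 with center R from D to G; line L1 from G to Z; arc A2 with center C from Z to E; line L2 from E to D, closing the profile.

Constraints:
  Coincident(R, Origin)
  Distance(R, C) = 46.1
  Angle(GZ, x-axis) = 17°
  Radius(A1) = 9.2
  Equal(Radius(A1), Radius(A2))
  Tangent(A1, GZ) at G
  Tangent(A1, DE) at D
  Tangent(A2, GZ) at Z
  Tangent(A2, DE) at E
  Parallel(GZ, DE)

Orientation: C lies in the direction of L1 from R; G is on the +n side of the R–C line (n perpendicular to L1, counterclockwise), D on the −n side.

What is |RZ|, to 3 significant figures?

47.0

The slot axis is L1's direction at 17.0°, so u = (cos 17.0°, sin 17.0°) = (0.956, 0.292) and n = (−sin 17.0°, cos 17.0°) = (-0.292, 0.956). R is at the origin and C lies 46.1 along u from R, so C = 46.1·u = (44.1, 13.5). Tangency of A1 to both parallel lines with radius 9.2 puts G and D at R ± 9.2·n: G = (-2.69, 8.80), D = (2.69, -8.80). Equal radii place Z and E the same way about C: Z = C + 9.2·n = (41.4, 22.3), E = C − 9.2·n = (46.8, 4.68). Then |RZ| = |Z − R| = 47.0.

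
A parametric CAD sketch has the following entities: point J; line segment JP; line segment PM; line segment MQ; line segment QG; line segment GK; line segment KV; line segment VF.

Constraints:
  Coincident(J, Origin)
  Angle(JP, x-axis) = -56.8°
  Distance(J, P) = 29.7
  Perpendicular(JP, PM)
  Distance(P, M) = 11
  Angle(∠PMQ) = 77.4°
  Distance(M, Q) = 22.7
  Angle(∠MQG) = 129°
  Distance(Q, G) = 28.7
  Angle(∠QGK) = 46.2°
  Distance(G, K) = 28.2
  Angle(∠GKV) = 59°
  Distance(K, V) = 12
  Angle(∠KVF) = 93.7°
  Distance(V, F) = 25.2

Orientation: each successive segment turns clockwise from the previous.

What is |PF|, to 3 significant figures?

40.7

∠GKV = 59.0° gives KV at 165° from the x-axis; with |KV| = 12.0, V = (9.69, -8.86). ∠KVF = 93.7° gives VF at 78.5° from the x-axis; with |VF| = 25.2, F = (14.7, 15.8). Then |PF| = |F − P| = 40.7.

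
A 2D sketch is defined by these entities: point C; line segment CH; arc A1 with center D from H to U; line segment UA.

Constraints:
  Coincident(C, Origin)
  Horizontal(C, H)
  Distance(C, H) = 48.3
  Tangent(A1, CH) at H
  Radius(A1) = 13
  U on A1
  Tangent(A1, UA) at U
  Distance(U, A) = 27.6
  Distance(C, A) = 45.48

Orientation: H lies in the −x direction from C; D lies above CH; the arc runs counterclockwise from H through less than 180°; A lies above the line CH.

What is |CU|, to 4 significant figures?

37.02

C is at the origin; CH is horizontal with |CH| = 48.3 and H on the −x side, so H = (-48.30, 0.000). Tangency of A1 to CH means the radius DH is perpendicular to CH, so D = H + (0, 13) = (-48.30, 13.00). Since DU ⟂ UA (tangency), |DA| = √(13.0² + 27.6²) = 30.51 regardless of where U sits on A1. So A lies on both circle(C, 45.48) and circle(D, 30.51); the above-CH intersection is A = (-28.04, 35.81). U is the foot of the tangent from A: U = (-35.83, 9.331).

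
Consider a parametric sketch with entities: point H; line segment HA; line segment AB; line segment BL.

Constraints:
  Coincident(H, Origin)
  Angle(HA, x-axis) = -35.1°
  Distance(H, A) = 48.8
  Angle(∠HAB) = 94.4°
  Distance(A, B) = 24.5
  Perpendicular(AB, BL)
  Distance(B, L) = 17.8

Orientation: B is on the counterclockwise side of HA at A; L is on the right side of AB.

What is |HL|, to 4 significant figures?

72.21

H is at the origin; HA runs at -35.1° with length 48.8, so A = 48.8·(cos -35.1°, sin -35.1°) = (39.93, -28.06). ∠HAB = 94.4°, so AB runs at -35.1° + (180° − 94.4°) = 50.50° from the x-axis; with |AB| = 24.5, B = A + 24.5·(cos 50.50°, sin 50.50°) = (55.51, -9.155). AB is perpendicular to BL; with |BL| = 17.8 on the right of AB, L = B + 17.8·(0.7716, -0.6361) = (69.24, -20.48). Then |HL| = |L − H| = 72.21.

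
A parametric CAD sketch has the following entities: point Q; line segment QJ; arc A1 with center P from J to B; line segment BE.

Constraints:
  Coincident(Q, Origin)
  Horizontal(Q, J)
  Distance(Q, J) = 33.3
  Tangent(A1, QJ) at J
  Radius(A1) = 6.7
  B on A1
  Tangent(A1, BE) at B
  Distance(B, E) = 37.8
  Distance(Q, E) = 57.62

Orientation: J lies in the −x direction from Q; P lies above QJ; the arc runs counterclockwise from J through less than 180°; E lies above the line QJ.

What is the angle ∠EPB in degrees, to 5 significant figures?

79.949°

Q is at the origin; Q and J share the same y with |QJ| = 33.3 and J on the −x side, so J = (-33.300, 0.0000). A1 meets QJ tangentially, so PJ is at right angles to QJ, so P = J + (0, 6.7) = (-33.300, 6.7000). Since PB ⟂ BE (tangency), |PE| = √(6.7² + 37.8²) = 38.389 regardless of where B sits on A1. So E lies on both circle(Q, 57.62) and circle(P, 38.389); the above-QJ intersection is E = (-35.994, 44.995). B is the foot of the tangent from E: B = (-26.801, 8.3294).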